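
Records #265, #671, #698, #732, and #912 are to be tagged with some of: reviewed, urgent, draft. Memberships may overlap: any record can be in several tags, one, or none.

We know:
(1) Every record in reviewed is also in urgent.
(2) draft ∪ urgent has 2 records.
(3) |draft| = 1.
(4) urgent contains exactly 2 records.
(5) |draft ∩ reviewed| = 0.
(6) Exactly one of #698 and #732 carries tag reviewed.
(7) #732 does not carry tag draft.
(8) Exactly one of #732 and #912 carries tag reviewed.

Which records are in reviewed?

reviewed = {#732}

From (7): #732 ∉ draft.
Suppose #265 ∈ reviewed: no assignment then satisfies all the clues, so #265 ∉ reviewed.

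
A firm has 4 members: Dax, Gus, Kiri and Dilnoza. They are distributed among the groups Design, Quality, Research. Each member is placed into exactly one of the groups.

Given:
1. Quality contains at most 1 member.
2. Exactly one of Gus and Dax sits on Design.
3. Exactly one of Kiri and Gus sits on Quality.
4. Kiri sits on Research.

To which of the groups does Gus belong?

Gus: Quality

From (4): Kiri ∈ Research.
(3) (exactly one): Gus ∈ Quality.
(1): Quality already has 1, so the rest are out.
(2) (exactly one): Dax ∈ Design.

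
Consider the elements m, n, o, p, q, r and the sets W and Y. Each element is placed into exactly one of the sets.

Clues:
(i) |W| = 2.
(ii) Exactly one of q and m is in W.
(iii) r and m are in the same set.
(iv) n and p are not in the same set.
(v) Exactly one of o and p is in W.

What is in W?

W = {p, q}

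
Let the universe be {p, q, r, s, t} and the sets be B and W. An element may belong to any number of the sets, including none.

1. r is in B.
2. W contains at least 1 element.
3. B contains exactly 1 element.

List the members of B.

B = {r}

From (1): r ∈ B.
(3): B already has 1, so the rest are out.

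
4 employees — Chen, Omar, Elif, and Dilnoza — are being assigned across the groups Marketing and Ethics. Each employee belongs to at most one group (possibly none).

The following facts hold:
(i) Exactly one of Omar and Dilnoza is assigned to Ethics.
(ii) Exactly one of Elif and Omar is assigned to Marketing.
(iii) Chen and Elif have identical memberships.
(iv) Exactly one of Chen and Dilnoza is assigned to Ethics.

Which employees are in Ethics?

Ethics = {Dilnoza}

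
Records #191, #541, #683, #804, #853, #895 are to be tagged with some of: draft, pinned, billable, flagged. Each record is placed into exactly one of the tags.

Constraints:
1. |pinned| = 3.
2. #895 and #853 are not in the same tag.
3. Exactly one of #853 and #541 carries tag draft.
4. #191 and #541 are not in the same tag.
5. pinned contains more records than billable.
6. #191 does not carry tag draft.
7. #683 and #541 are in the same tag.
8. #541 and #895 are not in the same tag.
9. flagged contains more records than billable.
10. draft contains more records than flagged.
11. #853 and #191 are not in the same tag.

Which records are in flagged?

flagged = {#853}

From (6): #191 ∉ draft.
Suppose #191 ∈ flagged: no assignment then satisfies all the clues, so #191 ∉ flagged.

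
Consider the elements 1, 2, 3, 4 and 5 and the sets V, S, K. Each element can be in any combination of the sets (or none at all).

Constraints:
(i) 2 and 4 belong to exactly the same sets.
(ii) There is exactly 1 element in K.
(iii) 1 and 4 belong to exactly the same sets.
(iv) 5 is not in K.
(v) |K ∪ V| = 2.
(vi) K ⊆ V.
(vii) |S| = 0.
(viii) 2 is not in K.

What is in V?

V = {3, 5}

From (iv): 5 ∉ K.
From (viii): 2 ∉ K.
(i): 4 matches 2: 4 ∉ K.
(iii): 1 matches 4: 1 ∉ K.
(vii): S already has 0, so the rest are out.
(ii): only 1 candidates remain for K, so all are in.
(vi) with 3 ∈ K: 3 ∈ V.
Suppose 1 ∈ V: no assignment then satisfies all the clues, so 1 ∉ V.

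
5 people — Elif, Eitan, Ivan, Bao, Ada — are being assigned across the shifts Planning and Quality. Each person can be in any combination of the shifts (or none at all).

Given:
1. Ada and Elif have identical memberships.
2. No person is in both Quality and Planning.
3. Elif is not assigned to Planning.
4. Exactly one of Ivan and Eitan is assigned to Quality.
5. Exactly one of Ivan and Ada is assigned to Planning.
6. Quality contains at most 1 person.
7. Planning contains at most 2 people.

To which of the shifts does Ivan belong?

From (3): Elif ∉ Planning.
(1): Ada matches Elif: Ada ∉ Planning.
(5) (exactly one): Ivan ∈ Planning.
(2) (disjoint): Ivan ∉ Quality.
(4) (exactly one): Eitan ∈ Quality.
(6): Quality already has 1, so the rest are out.
(2) (disjoint): Eitan ∉ Planning.

Ivan: Planning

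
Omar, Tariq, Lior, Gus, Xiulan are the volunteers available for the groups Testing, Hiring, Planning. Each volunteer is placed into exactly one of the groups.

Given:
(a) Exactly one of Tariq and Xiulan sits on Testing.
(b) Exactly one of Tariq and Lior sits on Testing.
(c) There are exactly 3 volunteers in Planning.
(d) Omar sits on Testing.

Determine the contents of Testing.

Testing = {Omar, Tariq}

From (d): Omar ∈ Testing.
Suppose Tariq ∉ Testing: no assignment then satisfies all the clues, so Tariq ∈ Testing.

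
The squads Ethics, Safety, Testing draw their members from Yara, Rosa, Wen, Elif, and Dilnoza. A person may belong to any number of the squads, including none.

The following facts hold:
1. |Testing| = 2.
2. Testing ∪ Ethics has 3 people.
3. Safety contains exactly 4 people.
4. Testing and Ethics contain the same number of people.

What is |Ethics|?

2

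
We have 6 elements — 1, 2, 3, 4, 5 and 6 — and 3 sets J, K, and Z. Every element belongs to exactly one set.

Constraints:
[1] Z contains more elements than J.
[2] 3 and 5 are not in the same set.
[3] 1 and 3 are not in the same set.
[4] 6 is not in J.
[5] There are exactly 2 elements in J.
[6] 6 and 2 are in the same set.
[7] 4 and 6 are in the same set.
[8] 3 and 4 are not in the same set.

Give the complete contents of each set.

From (4): 6 ∉ J.
(6): 2 matches 6: 2 ∉ J.
(7): 4 matches 6: 4 ∉ J.
Suppose 1 ∉ J: no assignment then satisfies all the clues, so 1 ∈ J.

J = {1, 5}; K = {3}; Z = {2, 4, 6}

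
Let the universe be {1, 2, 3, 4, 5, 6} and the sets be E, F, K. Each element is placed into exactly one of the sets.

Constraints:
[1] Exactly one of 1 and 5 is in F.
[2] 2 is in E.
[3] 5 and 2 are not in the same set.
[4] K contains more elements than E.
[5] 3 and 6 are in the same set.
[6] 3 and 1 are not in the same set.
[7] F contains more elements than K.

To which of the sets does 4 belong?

4: K

From (2): 2 ∈ E.
(3): 5 ∉ E.
Suppose 4 ∈ E: no assignment then satisfies all the clues, so 4 ∉ E.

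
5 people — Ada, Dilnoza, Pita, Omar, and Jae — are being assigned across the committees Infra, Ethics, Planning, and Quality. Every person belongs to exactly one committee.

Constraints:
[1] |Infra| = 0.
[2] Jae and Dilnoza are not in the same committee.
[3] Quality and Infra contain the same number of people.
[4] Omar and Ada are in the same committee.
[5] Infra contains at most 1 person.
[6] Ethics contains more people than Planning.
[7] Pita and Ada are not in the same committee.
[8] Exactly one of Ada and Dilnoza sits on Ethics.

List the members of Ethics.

Ethics = {Ada, Jae, Omar}

(1): Infra already has 0, so the rest are out.
Suppose Ada ∉ Ethics: no assignment then satisfies all the clues, so Ada ∈ Ethics.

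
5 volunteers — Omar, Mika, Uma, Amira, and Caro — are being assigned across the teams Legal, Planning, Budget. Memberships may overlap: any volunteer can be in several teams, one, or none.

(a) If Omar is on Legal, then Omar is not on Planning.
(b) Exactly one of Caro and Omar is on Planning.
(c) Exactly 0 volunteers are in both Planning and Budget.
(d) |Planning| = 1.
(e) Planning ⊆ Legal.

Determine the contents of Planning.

Planning = {Caro}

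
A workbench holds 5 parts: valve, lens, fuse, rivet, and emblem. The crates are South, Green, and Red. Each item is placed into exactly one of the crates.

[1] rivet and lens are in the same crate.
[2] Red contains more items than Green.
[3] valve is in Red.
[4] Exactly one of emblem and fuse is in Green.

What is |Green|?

1

From (3): valve ∈ Red.
Suppose lens ∈ Green: no assignment then satisfies all the clues, so lens ∉ Green.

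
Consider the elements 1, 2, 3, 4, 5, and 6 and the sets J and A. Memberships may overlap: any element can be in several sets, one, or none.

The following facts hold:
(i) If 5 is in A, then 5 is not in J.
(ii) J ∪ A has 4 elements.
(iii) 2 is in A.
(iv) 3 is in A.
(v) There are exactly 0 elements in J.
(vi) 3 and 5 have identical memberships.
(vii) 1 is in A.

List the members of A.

A = {1, 2, 3, 5}

From (iii): 2 ∈ A.
From (iv): 3 ∈ A.
From (vii): 1 ∈ A.
(v): J already has 0, so the rest are out.
(vi): 5 matches 3: 5 ∈ A.
Suppose 4 ∈ A: no assignment then satisfies all the clues, so 4 ∉ A.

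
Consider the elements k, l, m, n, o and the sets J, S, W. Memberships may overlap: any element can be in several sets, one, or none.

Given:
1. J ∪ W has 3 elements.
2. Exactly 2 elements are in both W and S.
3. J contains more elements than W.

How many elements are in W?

2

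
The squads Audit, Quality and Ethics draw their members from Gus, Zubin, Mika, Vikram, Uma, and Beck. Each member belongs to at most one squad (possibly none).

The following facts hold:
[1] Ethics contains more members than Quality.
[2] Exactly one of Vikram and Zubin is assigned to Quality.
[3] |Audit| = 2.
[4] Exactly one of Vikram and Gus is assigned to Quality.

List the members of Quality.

Quality = {Vikram}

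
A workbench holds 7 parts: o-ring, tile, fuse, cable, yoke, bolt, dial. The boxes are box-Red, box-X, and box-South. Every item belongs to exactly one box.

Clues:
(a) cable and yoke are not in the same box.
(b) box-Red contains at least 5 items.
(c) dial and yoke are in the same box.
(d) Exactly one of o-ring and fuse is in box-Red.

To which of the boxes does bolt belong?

bolt: box-Red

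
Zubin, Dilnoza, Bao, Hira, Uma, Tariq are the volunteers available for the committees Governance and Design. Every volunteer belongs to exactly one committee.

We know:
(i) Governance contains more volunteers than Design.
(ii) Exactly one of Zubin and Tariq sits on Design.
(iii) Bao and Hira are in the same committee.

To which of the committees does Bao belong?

Bao: Governance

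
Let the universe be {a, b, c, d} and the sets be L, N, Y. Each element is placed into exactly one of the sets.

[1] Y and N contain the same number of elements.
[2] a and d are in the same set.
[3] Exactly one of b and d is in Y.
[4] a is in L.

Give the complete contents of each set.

L = {a, d}; N = {c}; Y = {b}

From (4): a ∈ L.
(2): d matches a: d ∈ L.
(3) (exactly one): b ∈ Y.
Suppose c ∈ L: no assignment then satisfies all the clues, so c ∉ L.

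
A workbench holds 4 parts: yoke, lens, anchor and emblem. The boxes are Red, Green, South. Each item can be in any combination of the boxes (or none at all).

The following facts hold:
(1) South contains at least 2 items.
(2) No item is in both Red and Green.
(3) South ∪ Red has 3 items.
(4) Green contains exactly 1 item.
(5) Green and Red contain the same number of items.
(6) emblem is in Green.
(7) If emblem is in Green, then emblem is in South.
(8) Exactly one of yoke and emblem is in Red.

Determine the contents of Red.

Red = {yoke}

From (6): emblem ∈ Green.
(2) (disjoint): emblem ∉ Red.
(4): Green already has 1, so the rest are out.
(7): emblem ∈ South.
(8) (exactly one): yoke ∈ Red.
Suppose lens ∈ Red: no assignment then satisfies all the clues, so lens ∉ Red.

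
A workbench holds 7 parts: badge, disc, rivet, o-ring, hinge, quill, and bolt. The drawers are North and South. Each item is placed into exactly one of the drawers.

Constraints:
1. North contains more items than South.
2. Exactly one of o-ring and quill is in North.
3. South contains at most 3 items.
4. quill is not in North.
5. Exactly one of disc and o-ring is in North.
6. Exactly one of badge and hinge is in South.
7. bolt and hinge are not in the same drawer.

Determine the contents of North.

North = {badge, bolt, o-ring, rivet}

From (4): quill ∉ North.
(2) (exactly one): o-ring ∈ North.
(5) (exactly one): disc ∉ North.
Only one drawer left: disc ∈ South.
Only one drawer left: quill ∈ South.
Suppose badge ∉ North: no assignment then satisfies all the clues, so badge ∈ North.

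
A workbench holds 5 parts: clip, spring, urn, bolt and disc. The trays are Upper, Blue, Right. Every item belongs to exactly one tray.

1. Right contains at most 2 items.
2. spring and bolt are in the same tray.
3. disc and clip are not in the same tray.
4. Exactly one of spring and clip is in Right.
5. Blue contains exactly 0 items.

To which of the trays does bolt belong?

bolt: Upper

(5): Blue already has 0, so the rest are out.
Suppose bolt ∉ Upper: no assignment then satisfies all the clues, so bolt ∈ Upper.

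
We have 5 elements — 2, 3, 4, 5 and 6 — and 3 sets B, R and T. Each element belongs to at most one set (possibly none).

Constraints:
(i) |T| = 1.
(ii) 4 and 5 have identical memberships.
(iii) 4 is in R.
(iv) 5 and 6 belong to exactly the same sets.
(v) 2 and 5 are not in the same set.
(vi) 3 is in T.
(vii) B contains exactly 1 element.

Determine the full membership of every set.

From (iii): 4 ∈ R.
From (vi): 3 ∈ T.
(i): T already has 1, so the rest are out.
(ii): 5 matches 4: 5 ∉ B.
(ii): 5 matches 4: 5 ∈ R.
(iv): 6 matches 5: 6 ∉ B.
(iv): 6 matches 5: 6 ∈ R.
(v): 2 ∉ R.
(vii): only 1 candidates remain for B, so all are in.

B = {2}; R = {4, 5, 6}; T = {3}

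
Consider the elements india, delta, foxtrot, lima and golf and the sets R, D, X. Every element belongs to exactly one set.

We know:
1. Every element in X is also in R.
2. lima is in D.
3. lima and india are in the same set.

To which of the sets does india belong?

india: D

From (2): lima ∈ D.
(3): india matches lima: india ∉ R.
(3): india matches lima: india ∈ D.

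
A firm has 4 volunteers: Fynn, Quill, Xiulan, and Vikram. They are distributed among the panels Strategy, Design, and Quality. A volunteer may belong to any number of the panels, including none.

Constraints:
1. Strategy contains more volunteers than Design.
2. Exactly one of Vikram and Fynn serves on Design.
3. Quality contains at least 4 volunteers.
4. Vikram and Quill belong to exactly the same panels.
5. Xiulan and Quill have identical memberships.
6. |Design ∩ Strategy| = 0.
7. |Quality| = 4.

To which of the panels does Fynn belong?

(3): only 4 candidates remain for Quality, so all are in.
Suppose Fynn ∈ Strategy: no assignment then satisfies all the clues, so Fynn ∉ Strategy.

Fynn: Design, Quality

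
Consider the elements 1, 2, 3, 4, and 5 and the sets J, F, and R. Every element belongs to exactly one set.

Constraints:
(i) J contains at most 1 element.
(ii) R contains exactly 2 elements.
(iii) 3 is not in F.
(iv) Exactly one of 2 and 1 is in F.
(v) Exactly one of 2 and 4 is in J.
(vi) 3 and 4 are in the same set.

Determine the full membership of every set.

J = {2}; F = {1, 5}; R = {3, 4}

From (iii): 3 ∉ F.
(vi): 4 matches 3: 4 ∉ F.
Suppose 1 ∈ J: no assignment then satisfies all the clues, so 1 ∉ J.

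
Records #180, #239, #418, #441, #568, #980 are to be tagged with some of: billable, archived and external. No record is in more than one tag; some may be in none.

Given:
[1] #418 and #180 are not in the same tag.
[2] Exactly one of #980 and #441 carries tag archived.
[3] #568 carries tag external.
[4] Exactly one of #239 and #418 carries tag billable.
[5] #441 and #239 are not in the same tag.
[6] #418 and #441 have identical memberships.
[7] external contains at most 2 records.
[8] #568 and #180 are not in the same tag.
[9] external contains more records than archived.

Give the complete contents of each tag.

billable = {#418, #441}; archived = {#980}; external = {#239, #568}

From (3): #568 ∈ external.
(8): #180 ∉ external.
Suppose #180 ∈ billable: no assignment then satisfies all the clues, so #180 ∉ billable.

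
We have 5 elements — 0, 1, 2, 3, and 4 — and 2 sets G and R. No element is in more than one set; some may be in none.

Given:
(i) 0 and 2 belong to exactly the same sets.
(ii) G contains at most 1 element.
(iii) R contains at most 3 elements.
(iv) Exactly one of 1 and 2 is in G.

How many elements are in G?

1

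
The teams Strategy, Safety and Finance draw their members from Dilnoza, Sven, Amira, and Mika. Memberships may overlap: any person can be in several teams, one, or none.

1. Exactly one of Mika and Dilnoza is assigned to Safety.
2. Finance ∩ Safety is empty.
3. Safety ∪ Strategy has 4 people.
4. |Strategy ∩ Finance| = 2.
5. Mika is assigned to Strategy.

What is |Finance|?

2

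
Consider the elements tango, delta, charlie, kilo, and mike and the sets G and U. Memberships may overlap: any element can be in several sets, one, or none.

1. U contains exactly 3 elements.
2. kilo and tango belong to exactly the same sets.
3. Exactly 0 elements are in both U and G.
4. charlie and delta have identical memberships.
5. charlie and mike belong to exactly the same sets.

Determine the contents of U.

U = {charlie, delta, mike}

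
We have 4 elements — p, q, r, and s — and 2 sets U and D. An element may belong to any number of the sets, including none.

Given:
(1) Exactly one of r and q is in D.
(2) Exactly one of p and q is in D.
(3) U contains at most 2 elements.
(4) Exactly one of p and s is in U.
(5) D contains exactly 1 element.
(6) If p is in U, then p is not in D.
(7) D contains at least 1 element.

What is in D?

D = {q}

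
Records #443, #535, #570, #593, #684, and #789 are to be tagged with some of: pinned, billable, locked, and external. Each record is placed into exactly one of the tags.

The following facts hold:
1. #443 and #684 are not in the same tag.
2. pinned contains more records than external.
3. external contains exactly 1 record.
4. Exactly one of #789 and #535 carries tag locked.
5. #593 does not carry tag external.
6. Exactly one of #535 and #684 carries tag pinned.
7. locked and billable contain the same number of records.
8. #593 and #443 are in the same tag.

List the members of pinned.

pinned = {#443, #535, #593}

From (5): #593 ∉ external.
(8): #443 matches #593: #443 ∉ external.
Suppose #443 ∉ pinned: no assignment then satisfies all the clues, so #443 ∈ pinned.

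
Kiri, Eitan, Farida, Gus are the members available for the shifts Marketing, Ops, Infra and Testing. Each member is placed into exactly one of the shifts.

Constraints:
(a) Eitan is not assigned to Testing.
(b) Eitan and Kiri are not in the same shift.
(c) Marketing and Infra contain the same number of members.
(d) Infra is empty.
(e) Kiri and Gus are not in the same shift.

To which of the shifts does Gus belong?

Gus: Ops

From (a): Eitan ∉ Testing.
(d): Infra already has 0, so the rest are out.
Suppose Gus ∈ Marketing: no assignment then satisfies all the clues, so Gus ∉ Marketing.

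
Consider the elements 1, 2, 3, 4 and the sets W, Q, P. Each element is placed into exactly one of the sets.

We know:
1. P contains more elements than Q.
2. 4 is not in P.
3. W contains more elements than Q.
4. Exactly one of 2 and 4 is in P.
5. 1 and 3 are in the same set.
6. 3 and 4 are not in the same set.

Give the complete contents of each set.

W = {4}; Q = {}; P = {1, 2, 3}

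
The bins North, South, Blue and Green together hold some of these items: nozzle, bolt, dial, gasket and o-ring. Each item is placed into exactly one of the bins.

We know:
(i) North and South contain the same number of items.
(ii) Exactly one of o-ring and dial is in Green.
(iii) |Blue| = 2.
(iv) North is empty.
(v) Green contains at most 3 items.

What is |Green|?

3

(iv): North already has 0, so the rest are out.
Suppose nozzle ∈ South: no assignment then satisfies all the clues, so nozzle ∉ South.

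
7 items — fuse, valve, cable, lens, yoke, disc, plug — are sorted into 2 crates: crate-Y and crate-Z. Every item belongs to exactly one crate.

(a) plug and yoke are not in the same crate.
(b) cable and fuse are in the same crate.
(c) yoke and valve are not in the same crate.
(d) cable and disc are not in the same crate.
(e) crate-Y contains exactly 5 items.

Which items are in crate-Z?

crate-Z = {disc, yoke}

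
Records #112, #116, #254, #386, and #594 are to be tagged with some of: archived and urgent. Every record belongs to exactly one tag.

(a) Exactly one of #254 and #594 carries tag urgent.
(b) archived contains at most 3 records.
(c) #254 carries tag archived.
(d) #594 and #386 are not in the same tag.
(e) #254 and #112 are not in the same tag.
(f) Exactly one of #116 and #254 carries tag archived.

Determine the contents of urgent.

urgent = {#112, #116, #594}

From (c): #254 ∈ archived.
(a) (exactly one): #594 ∈ urgent.
(d): #386 ∉ urgent.
(e): #112 ∉ archived.
(f) (exactly one): #116 ∉ archived.
Only one tag left: #112 ∈ urgent.
Only one tag left: #116 ∈ urgent.
Only one tag left: #386 ∈ archived.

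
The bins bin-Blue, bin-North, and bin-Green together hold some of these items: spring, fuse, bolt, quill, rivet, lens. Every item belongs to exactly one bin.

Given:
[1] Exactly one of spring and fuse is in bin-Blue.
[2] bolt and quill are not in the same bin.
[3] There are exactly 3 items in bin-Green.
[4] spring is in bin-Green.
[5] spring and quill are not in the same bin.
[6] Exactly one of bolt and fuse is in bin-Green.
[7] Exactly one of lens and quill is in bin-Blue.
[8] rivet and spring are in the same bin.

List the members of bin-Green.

From (4): spring ∈ bin-Green.
(1) (exactly one): fuse ∈ bin-Blue.
(5): quill ∉ bin-Green.
(6) (exactly one): bolt ∈ bin-Green.
(8): rivet matches spring: rivet ∉ bin-Blue.
(8): rivet matches spring: rivet ∉ bin-North.
(8): rivet matches spring: rivet ∈ bin-Green.
(3): bin-Green already has 3, so the rest are out.

bin-Green = {bolt, rivet, spring}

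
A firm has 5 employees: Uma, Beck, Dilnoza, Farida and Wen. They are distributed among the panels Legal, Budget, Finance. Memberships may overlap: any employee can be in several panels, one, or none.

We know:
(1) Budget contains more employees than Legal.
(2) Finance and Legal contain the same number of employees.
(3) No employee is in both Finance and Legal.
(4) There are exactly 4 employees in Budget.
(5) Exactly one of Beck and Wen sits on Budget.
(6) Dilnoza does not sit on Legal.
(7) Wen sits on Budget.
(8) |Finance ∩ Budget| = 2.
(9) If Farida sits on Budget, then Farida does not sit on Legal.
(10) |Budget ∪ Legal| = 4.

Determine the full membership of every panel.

Legal = {Uma, Wen}; Budget = {Dilnoza, Farida, Uma, Wen}; Finance = {Dilnoza, Farida}

From (6): Dilnoza ∉ Legal.
From (7): Wen ∈ Budget.
(5) (exactly one): Beck ∉ Budget.
(4): only 4 candidates remain for Budget, so all are in.
(9): Farida ∉ Legal.
Suppose Uma ∉ Legal: no assignment then satisfies all the clues, so Uma ∈ Legal.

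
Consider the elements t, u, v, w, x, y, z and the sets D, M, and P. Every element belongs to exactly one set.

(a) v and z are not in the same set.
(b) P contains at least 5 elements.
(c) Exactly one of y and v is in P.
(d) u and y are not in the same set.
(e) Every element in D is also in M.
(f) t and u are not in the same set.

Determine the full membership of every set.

D = {}; M = {u, v}; P = {t, w, x, y, z}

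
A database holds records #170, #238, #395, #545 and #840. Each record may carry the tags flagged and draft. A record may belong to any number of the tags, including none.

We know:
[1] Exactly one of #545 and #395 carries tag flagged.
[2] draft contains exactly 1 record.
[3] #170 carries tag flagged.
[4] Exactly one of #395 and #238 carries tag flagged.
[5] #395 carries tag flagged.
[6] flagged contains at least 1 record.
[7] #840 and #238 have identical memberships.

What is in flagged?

flagged = {#170, #395}

From (3): #170 ∈ flagged.
From (5): #395 ∈ flagged.
(1) (exactly one): #545 ∉ flagged.
(4) (exactly one): #238 ∉ flagged.
(7): #840 matches #238: #840 ∉ flagged.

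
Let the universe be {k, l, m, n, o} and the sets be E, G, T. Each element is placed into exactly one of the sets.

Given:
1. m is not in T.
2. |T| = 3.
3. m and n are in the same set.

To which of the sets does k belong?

k: T

From (1): m ∉ T.
(3): n matches m: n ∉ T.
(2): only 3 candidates remain for T, so all are in.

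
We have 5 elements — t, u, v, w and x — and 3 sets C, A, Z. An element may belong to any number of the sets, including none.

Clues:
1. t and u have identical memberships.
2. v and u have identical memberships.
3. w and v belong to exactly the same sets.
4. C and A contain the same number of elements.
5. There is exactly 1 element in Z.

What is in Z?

Z = {x}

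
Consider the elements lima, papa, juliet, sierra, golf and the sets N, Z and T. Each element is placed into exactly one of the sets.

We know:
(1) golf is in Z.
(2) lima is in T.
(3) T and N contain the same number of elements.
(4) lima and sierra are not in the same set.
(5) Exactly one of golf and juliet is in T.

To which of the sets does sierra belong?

sierra: N

From (1): golf ∈ Z.
From (2): lima ∈ T.
(4): sierra ∉ T.
(5) (exactly one): juliet ∈ T.
Suppose sierra ∉ N: no assignment then satisfies all the clues, so sierra ∈ N.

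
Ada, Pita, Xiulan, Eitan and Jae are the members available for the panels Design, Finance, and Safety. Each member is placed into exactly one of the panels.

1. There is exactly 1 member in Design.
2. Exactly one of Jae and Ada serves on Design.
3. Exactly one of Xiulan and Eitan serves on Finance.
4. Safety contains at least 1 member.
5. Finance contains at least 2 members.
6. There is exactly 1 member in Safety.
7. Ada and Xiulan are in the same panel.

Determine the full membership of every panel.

Design = {Jae}; Finance = {Ada, Pita, Xiulan}; Safety = {Eitan}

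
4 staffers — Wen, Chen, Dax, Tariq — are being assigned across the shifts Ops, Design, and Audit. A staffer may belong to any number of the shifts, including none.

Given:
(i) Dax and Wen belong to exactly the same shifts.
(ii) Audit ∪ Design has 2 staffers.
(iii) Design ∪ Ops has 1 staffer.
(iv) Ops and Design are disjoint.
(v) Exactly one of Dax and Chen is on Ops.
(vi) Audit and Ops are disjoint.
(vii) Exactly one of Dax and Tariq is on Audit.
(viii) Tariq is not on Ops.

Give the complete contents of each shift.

Ops = {Chen}; Design = {}; Audit = {Dax, Wen}

From (viii): Tariq ∉ Ops.
Suppose Wen ∈ Ops: no assignment then satisfies all the clues, so Wen ∉ Ops.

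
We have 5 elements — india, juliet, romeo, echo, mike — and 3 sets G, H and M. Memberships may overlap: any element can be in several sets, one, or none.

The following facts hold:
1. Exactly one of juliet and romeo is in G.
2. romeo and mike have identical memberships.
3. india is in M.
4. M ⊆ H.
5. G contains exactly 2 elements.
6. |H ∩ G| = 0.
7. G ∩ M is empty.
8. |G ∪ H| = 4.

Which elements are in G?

From (3): india ∈ M.
(4) with india ∈ M: india ∈ H.
(7) (disjoint): india ∉ G.
Suppose juliet ∈ G: no assignment then satisfies all the clues, so juliet ∉ G.

G = {mike, romeo}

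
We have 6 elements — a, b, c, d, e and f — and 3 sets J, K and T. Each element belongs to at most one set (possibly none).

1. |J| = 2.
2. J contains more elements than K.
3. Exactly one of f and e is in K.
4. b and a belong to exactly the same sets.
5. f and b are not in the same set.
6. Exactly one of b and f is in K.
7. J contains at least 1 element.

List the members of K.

K = {f}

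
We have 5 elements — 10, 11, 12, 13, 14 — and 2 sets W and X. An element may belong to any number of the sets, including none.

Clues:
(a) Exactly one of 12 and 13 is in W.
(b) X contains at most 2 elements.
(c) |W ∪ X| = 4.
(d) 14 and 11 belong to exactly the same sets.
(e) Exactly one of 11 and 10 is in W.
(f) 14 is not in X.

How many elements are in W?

3

From (f): 14 ∉ X.
(d): 11 matches 14: 11 ∉ X.
Suppose 10 ∈ W: no assignment then satisfies all the clues, so 10 ∉ W.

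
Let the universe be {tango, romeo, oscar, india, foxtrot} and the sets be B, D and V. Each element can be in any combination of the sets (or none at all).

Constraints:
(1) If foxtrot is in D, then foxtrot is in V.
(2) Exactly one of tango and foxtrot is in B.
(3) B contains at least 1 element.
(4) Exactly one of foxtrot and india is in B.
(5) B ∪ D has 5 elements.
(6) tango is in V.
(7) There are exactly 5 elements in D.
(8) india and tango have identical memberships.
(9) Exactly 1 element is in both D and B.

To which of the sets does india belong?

india: D, V

From (6): tango ∈ V.
(7): only 5 candidates remain for D, so all are in.
(8): india matches tango: india ∈ V.
(1): foxtrot ∈ V.
Suppose india ∈ B: no assignment then satisfies all the clues, so india ∉ B.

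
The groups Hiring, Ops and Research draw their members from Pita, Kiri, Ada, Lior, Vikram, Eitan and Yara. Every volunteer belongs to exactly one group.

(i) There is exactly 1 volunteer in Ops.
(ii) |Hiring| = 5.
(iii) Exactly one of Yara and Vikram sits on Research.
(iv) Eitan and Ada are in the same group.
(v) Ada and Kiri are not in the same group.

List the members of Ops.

Ops = {Kiri}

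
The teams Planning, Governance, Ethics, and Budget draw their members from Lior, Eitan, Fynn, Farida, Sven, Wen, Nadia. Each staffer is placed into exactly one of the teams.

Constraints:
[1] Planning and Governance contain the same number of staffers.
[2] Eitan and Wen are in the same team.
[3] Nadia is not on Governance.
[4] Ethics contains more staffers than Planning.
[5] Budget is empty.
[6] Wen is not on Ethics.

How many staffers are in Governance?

2

From (3): Nadia ∉ Governance.
From (6): Wen ∉ Ethics.
(2): Eitan matches Wen: Eitan ∉ Ethics.
(5): Budget already has 0, so the rest are out.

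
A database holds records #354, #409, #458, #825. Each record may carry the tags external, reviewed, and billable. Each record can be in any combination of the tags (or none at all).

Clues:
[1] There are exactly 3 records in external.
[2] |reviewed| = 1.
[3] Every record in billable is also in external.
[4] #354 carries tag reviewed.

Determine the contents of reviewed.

reviewed = {#354}

From (4): #354 ∈ reviewed.
(2): reviewed already has 1, so the rest are out.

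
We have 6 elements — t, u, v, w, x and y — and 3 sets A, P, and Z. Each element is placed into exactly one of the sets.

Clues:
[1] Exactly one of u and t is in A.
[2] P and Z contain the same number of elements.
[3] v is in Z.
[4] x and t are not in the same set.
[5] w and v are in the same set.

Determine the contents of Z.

Z = {v, w}

From (3): v ∈ Z.
(5): w matches v: w ∉ A.
(5): w matches v: w ∉ P.
(5): w matches v: w ∈ Z.
Suppose t ∈ Z: no assignment then satisfies all the clues, so t ∉ Z.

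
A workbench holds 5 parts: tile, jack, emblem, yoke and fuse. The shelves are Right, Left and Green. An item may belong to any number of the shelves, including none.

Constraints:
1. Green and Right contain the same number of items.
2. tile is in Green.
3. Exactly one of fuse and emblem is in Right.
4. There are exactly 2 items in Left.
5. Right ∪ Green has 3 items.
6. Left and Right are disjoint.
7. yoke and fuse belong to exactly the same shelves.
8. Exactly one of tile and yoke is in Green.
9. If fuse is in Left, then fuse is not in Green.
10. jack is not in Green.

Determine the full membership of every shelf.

Right = {emblem, jack}; Left = {fuse, yoke}; Green = {emblem, tile}

From (2): tile ∈ Green.
From (10): jack ∉ Green.
(8) (exactly one): yoke ∉ Green.
(7): fuse matches yoke: fuse ∉ Green.
Suppose tile ∈ Right: no assignment then satisfies all the clues, so tile ∉ Right.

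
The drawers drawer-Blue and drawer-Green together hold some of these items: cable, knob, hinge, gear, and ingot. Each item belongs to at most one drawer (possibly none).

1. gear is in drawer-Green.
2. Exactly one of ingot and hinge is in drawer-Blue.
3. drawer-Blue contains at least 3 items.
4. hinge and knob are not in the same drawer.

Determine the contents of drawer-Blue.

drawer-Blue = {cable, ingot, knob}

From (1): gear ∈ drawer-Green.
Suppose cable ∉ drawer-Blue: no assignment then satisfies all the clues, so cable ∈ drawer-Blue.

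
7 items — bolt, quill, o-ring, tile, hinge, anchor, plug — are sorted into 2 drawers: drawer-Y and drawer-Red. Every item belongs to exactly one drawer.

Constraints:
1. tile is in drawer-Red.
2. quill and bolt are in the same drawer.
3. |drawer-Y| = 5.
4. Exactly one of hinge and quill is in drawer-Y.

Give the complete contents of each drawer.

drawer-Y = {anchor, bolt, o-ring, plug, quill}; drawer-Red = {hinge, tile}

From (1): tile ∈ drawer-Red.
Suppose bolt ∉ drawer-Y: no assignment then satisfies all the clues, so bolt ∈ drawer-Y.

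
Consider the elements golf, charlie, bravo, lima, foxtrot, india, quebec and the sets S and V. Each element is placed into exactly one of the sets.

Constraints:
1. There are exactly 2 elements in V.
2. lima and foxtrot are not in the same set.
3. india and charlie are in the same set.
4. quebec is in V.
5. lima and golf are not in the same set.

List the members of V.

V = {lima, quebec}

From (4): quebec ∈ V.
Suppose golf ∈ V: no assignment then satisfies all the clues, so golf ∉ V.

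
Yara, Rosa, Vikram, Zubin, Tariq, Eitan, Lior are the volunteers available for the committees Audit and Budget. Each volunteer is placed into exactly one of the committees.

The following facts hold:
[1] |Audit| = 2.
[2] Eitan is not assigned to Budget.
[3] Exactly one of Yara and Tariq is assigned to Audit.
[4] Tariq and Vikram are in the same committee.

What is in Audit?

Audit = {Eitan, Yara}

From (2): Eitan ∉ Budget.
Only one committee left: Eitan ∈ Audit.
Suppose Yara ∉ Audit: no assignment then satisfies all the clues, so Yara ∈ Audit.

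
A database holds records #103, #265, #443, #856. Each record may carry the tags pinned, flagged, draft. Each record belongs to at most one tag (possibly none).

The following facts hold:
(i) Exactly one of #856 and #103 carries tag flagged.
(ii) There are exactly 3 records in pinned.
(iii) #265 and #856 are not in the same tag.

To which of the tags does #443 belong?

#443: pinned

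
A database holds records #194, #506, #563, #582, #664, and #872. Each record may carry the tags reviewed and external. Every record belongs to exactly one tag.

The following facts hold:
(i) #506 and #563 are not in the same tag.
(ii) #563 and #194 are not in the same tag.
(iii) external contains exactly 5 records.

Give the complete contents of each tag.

reviewed = {#563}; external = {#194, #506, #582, #664, #872}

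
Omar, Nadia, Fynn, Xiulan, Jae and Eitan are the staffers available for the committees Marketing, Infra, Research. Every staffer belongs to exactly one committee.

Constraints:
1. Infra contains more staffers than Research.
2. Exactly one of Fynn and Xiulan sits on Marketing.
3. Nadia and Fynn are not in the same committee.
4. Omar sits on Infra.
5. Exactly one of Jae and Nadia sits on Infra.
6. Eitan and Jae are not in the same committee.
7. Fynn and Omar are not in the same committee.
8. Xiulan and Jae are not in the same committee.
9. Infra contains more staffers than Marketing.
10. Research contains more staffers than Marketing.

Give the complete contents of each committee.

Marketing = {Xiulan}; Infra = {Eitan, Nadia, Omar}; Research = {Fynn, Jae}

From (4): Omar ∈ Infra.
(7): Fynn ∉ Infra.
Suppose Nadia ∈ Marketing: no assignment then satisfies all the clues, so Nadia ∉ Marketing.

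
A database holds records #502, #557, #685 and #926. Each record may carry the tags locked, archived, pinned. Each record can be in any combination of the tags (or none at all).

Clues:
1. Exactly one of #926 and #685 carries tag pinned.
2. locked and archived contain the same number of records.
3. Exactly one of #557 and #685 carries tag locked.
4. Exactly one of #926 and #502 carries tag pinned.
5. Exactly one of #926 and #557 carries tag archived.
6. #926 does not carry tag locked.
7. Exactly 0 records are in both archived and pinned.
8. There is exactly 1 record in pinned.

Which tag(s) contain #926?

From (6): #926 ∉ locked.
Suppose #926 ∈ archived: no assignment then satisfies all the clues, so #926 ∉ archived.

#926: pinned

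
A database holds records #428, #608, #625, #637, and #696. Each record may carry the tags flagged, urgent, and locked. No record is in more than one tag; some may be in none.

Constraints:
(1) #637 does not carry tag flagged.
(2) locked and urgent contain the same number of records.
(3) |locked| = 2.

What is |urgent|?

2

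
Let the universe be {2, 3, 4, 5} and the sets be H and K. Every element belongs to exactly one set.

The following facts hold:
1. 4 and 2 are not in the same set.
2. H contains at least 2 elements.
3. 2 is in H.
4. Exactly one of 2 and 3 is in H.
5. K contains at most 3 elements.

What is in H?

H = {2, 5}

From (3): 2 ∈ H.
(1): 4 ∉ H.
(4) (exactly one): 3 ∉ H.
Only one set left: 3 ∈ K.
Only one set left: 4 ∈ K.
(2): only 2 candidates remain for H, so all are in.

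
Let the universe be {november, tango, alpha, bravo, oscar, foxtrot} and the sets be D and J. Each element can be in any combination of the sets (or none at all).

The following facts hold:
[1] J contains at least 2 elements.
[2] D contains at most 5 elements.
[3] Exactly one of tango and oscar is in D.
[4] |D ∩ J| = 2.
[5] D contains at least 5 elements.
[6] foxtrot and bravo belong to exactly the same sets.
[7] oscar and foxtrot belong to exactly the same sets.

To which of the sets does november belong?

november: D, J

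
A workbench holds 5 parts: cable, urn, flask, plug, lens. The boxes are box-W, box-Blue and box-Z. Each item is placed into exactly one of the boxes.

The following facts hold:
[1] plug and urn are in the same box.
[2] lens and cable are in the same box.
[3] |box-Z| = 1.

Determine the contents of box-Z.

box-Z = {flask}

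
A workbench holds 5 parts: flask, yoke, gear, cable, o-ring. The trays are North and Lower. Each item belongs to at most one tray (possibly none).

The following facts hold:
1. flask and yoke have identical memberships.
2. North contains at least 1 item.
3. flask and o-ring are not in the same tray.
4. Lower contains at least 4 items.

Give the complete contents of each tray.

North = {o-ring}; Lower = {cable, flask, gear, yoke}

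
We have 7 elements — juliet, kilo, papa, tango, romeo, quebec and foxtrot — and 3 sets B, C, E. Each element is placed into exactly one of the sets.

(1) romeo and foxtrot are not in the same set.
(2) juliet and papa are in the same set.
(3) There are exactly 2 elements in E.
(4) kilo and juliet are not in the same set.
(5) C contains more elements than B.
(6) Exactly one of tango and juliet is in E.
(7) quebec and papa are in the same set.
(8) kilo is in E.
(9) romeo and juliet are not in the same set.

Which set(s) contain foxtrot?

foxtrot: C

From (8): kilo ∈ E.
(4): juliet ∉ E.
(6) (exactly one): tango ∈ E.
(2): papa matches juliet: papa ∉ E.
(3): E already has 2, so the rest are out.
Suppose foxtrot ∈ B: no assignment then satisfies all the clues, so foxtrot ∉ B.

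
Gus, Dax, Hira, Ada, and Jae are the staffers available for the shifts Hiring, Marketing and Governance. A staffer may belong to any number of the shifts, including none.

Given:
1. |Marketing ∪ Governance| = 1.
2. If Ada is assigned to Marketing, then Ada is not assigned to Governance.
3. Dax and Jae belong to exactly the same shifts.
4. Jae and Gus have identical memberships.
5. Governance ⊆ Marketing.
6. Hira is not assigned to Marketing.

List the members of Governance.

Governance = {}

From (6): Hira ∉ Marketing.
(5) contrapositive: Hira ∉ Governance.
Suppose Gus ∈ Governance: no assignment then satisfies all the clues, so Gus ∉ Governance.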